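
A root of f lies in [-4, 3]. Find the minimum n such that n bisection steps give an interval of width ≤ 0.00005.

18

Width after n steps is 7/2^n. Need 2^n ≥ 7/0.00005 = 140000.
2^17 = 131072 < 140000 ≤ 2^18 = 262144, so n = 18.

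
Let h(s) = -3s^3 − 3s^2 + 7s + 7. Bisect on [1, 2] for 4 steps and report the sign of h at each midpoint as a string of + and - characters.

+---

midpoint 1.5: h = 0.625 > 0 → [1.5, 2]
midpoint 1.75: h = -6.015625 < 0 → [1.5, 1.75]
midpoint 1.625: h = -2.419922 < 0 → [1.5, 1.625]
midpoint 1.5625: h = -0.8308 < 0 → [1.5, 1.5625]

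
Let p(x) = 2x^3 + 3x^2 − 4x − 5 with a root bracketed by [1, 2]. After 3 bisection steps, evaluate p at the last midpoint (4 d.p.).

0.3711

midpoint 1.5: p = 2.5 > 0 → [1, 1.5]
midpoint 1.25: p = -1.40625 < 0 → [1.25, 1.5]
midpoint 1.375: p = 0.371094 > 0 → [1.25, 1.375]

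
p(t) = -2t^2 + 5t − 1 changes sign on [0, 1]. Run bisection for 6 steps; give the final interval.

midpoint 0.5: p = 1 > 0 → [0, 0.5]
midpoint 0.25: p = 0.125 > 0 → [0, 0.25]
midpoint 0.125: p = -0.40625 < 0 → [0.125, 0.25]
midpoint 0.1875: p = -0.1328 < 0 → [0.1875, 0.25]
midpoint 0.21875: p = -0.002 < 0 → [0.21875, 0.25]
midpoint 0.234375: p = 0.062 > 0 → [0.21875, 0.234375]

[0.21875, 0.234375]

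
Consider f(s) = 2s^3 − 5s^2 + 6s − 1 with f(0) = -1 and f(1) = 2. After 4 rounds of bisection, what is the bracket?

[0.1875, 0.25]

m = 0.5, f(m) = 1 (+); new bracket [0, 0.5]
m = 0.25, f(m) = 0.21875 (+); new bracket [0, 0.25]
m = 0.125, f(m) = -0.324219 (−); new bracket [0.125, 0.25]
m = 0.1875, f(m) = -0.0376 (−); new bracket [0.1875, 0.25]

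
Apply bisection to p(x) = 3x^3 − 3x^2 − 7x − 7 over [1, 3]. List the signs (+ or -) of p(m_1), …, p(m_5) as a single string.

p(2) = -9 < 0, so the root lies in [2, 3]
p(2.5) = 3.625 > 0, so the root lies in [2, 2.5]
p(2.25) = -3.765625 < 0, so the root lies in [2.25, 2.5]
p(2.375) = -0.3574 < 0, so the root lies in [2.375, 2.5]
p(2.4375) = 1.5598 > 0, so the root lies in [2.375, 2.4375]

-+--+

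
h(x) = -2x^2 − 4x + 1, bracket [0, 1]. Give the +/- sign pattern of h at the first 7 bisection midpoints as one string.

x = 0.5 gives h = -1.5, negative; keep [0, 0.5]
x = 0.25 gives h = -0.125, negative; keep [0, 0.25]
x = 0.125 gives h = 0.46875, positive; keep [0.125, 0.25]
x = 0.1875 gives h = 0.1797, positive; keep [0.1875, 0.25]
x = 0.21875 gives h = 0.0293, positive; keep [0.21875, 0.25]
x = 0.234375 gives h = -0.0474, negative; keep [0.21875, 0.234375]
x = 0.2265625 gives h = -0.0089, negative; keep [0.21875, 0.2265625]

--+++--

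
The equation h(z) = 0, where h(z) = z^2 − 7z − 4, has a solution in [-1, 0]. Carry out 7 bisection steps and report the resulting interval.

midpoint -0.5: h = -0.25 < 0 → [-1, -0.5]
midpoint -0.75: h = 1.8125 > 0 → [-0.75, -0.5]
midpoint -0.625: h = 0.765625 > 0 → [-0.625, -0.5]
midpoint -0.5625: h = 0.2539 > 0 → [-0.5625, -0.5]
midpoint -0.53125: h = 0.001 > 0 → [-0.53125, -0.5]
midpoint -0.515625: h = -0.1248 < 0 → [-0.53125, -0.515625]
midpoint -0.5234375: h = -0.062 < 0 → [-0.53125, -0.5234375]

[-0.53125, -0.5234375]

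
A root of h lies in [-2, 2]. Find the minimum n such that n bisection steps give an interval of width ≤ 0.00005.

17

Width after n steps is 4/2^n. Need 2^n ≥ 4/0.00005 = 80000.
2^16 = 65536 < 80000 ≤ 2^17 = 131072, so n = 17.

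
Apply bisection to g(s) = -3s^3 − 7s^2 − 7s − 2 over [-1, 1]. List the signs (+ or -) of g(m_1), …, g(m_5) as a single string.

midpoint 0: g = -2 < 0 → [-1, 0]
midpoint -0.5: g = 0.125 > 0 → [-0.5, 0]
midpoint -0.25: g = -0.640625 < 0 → [-0.5, -0.25]
midpoint -0.375: g = -0.2012 < 0 → [-0.5, -0.375]
midpoint -0.4375: g = -0.0261 < 0 → [-0.5, -0.4375]

-+---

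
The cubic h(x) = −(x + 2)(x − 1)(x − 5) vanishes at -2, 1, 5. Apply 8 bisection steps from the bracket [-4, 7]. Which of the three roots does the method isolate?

x = 1.5 gives h = 6.125, positive; keep [1.5, 7]
x = 4.25 gives h = 15.234375, positive; keep [4.25, 7]
x = 5.625 gives h = -22.041016, negative; keep [4.25, 5.625]
x = 4.9375 gives h = 1.7073, positive; keep [4.9375, 5.625]
x = 5.28125 gives h = -8.7674, negative; keep [4.9375, 5.28125]
x = 5.109375 gives h = -3.1954, negative; keep [4.9375, 5.109375]
x = 5.0234375 gives h = -0.6623, negative; keep [4.9375, 5.0234375]
x = 4.98046875 gives h = 0.5427, positive; keep [4.98046875, 5.0234375]

5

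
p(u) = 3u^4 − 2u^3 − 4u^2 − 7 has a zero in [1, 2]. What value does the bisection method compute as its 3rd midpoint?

1.875

u = 1.5 gives p = -7.5625, negative; keep [1.5, 2]
u = 1.75 gives p = -1.832031, negative; keep [1.75, 2]
u = 1.875 gives p = 2.832764, positive; keep [1.75, 1.875]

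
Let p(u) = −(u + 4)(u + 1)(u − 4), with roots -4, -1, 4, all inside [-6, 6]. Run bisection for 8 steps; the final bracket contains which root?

4

u = 0 gives p = 16, positive; keep [0, 6]
u = 3 gives p = 28, positive; keep [3, 6]
u = 4.5 gives p = -23.375, negative; keep [3, 4.5]
u = 3.75 gives p = 9.2031, positive; keep [3.75, 4.5]
u = 4.125 gives p = -5.2051, negative; keep [3.75, 4.125]
u = 3.9375 gives p = 2.4495, positive; keep [3.9375, 4.125]
u = 4.03125 gives p = -1.2627, negative; keep [3.9375, 4.03125]
u = 3.984375 gives p = 0.6218, positive; keep [3.984375, 4.03125]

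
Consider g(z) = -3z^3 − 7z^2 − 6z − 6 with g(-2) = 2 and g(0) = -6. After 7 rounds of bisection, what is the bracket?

[-1.84375, -1.828125]

m = -1, g(m) = -4 (−); new bracket [-2, -1]
m = -1.5, g(m) = -2.625 (−); new bracket [-2, -1.5]
m = -1.75, g(m) = -0.859375 (−); new bracket [-2, -1.75]
m = -1.875, g(m) = 0.416 (+); new bracket [-1.875, -1.75]
m = -1.8125, g(m) = -0.2581 (−); new bracket [-1.875, -1.8125]
m = -1.84375, g(m) = 0.0696 (+); new bracket [-1.84375, -1.8125]
m = -1.828125, g(m) = -0.0965 (−); new bracket [-1.84375, -1.828125]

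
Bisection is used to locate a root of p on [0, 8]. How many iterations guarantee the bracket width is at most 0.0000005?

Width after n steps is 8/2^n. Need 2^n ≥ 8/0.0000005 = 16000000.
2^23 = 8388608 < 16000000 ≤ 2^24 = 16777216, so n = 24.

24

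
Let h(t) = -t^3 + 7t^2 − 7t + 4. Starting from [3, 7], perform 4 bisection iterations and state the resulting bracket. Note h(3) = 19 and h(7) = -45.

[5.75, 6]

h(5) = 19 > 0, so the root lies in [5, 7]
h(6) = -2 < 0, so the root lies in [5, 6]
h(5.5) = 10.875 > 0, so the root lies in [5.5, 6]
h(5.75) = 5.0781 > 0, so the root lies in [5.75, 6]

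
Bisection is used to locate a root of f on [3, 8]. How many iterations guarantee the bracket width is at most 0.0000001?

Width after n steps is 5/2^n. Need 2^n ≥ 5/0.0000001 = 50000000.
2^25 = 33554432 < 50000000 ≤ 2^26 = 67108864, so n = 26.

26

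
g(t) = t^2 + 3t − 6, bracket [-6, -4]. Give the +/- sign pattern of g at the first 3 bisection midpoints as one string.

++-

m = -5, g(m) = 4 (+); new bracket [-5, -4]
m = -4.5, g(m) = 0.75 (+); new bracket [-4.5, -4]
m = -4.25, g(m) = -0.6875 (−); new bracket [-4.5, -4.25]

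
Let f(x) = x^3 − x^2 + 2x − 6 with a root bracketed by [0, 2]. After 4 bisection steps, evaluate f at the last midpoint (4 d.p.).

midpoint 1: f = -4 < 0 → [1, 2]
midpoint 1.5: f = -1.875 < 0 → [1.5, 2]
midpoint 1.75: f = -0.203125 < 0 → [1.75, 2]
midpoint 1.875: f = 0.8262 > 0 → [1.75, 1.875]

0.8262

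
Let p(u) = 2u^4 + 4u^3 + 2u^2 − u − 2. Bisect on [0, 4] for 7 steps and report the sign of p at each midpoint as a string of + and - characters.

++-+-+-

m = 2, p(m) = 68 (+); new bracket [0, 2]
m = 1, p(m) = 5 (+); new bracket [0, 1]
m = 0.5, p(m) = -1.375 (−); new bracket [0.5, 1]
m = 0.75, p(m) = 0.6953 (+); new bracket [0.5, 0.75]
m = 0.625, p(m) = -0.562 (−); new bracket [0.625, 0.75]
m = 0.6875, p(m) = 0.0044 (+); new bracket [0.625, 0.6875]
m = 0.65625, p(m) = -0.2935 (−); new bracket [0.65625, 0.6875]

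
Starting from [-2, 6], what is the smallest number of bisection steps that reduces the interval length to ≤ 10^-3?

Width after n steps is 8/2^n. Need 2^n ≥ 8/10^-3 = 8000.
2^12 = 4096 < 8000 ≤ 2^13 = 8192, so n = 13.

13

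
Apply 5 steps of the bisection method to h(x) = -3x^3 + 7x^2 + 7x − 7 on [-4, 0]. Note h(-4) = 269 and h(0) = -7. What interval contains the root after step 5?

[-1.25, -1.125]

m = -2, h(m) = 31 (+); new bracket [-2, 0]
m = -1, h(m) = -4 (−); new bracket [-2, -1]
m = -1.5, h(m) = 8.375 (+); new bracket [-1.5, -1]
m = -1.25, h(m) = 1.0469 (+); new bracket [-1.25, -1]
m = -1.125, h(m) = -1.7441 (−); new bracket [-1.25, -1.125]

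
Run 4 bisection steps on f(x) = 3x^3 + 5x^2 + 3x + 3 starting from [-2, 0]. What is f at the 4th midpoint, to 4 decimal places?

m = -1, f(m) = 2 (+); new bracket [-2, -1]
m = -1.5, f(m) = -0.375 (−); new bracket [-1.5, -1]
m = -1.25, f(m) = 1.203125 (+); new bracket [-1.5, -1.25]
m = -1.375, f(m) = 0.5293 (+); new bracket [-1.5, -1.375]

0.5293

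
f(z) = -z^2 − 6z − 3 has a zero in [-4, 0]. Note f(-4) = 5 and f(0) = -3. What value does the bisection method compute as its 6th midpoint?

m = -2, f(m) = 5 (+); new bracket [-2, 0]
m = -1, f(m) = 2 (+); new bracket [-1, 0]
m = -0.5, f(m) = -0.25 (−); new bracket [-1, -0.5]
m = -0.75, f(m) = 0.9375 (+); new bracket [-0.75, -0.5]
m = -0.625, f(m) = 0.3594 (+); new bracket [-0.625, -0.5]
m = -0.5625, f(m) = 0.0586 (+); new bracket [-0.5625, -0.5]

-0.5625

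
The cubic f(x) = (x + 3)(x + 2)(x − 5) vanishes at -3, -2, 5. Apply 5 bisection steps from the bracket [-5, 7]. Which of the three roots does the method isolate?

5

x = 1 gives f = -48, negative; keep [1, 7]
x = 4 gives f = -42, negative; keep [4, 7]
x = 5.5 gives f = 31.875, positive; keep [4, 5.5]
x = 4.75 gives f = -13.0781, negative; keep [4.75, 5.5]
x = 5.125 gives f = 7.2363, positive; keep [4.75, 5.125]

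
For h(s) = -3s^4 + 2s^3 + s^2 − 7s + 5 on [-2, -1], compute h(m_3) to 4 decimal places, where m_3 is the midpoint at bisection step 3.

s = -1.5 gives h = -4.1875, negative; keep [-1.5, -1]
s = -1.25 gives h = 4.082031, positive; keep [-1.5, -1.25]
s = -1.375 gives h = 0.593018, positive; keep [-1.5, -1.375]

0.5930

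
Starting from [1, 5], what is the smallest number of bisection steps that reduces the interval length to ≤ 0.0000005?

Width after n steps is 4/2^n. Need 2^n ≥ 4/0.0000005 = 8000000.
2^22 = 4194304 < 8000000 ≤ 2^23 = 8388608, so n = 23.

23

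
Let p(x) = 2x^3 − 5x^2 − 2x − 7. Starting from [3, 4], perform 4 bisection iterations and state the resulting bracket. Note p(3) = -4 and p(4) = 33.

[3.125, 3.1875]

p(3.5) = 10.5 > 0, so the root lies in [3, 3.5]
p(3.25) = 2.34375 > 0, so the root lies in [3, 3.25]
p(3.125) = -1.042969 < 0, so the root lies in [3.125, 3.25]
p(3.1875) = 0.5952 > 0, so the root lies in [3.125, 3.1875]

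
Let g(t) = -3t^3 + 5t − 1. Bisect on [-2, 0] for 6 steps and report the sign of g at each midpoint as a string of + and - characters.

midpoint -1: g = -3 < 0 → [-2, -1]
midpoint -1.5: g = 1.625 > 0 → [-1.5, -1]
midpoint -1.25: g = -1.390625 < 0 → [-1.5, -1.25]
midpoint -1.375: g = -0.0762 < 0 → [-1.5, -1.375]
midpoint -1.4375: g = 0.7239 > 0 → [-1.4375, -1.375]
midpoint -1.40625: g = 0.3115 > 0 → [-1.40625, -1.375]

-+--++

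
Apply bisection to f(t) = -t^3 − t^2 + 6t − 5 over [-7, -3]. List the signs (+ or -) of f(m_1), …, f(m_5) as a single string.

t = -5 gives f = 65, positive; keep [-5, -3]
t = -4 gives f = 19, positive; keep [-4, -3]
t = -3.5 gives f = 4.625, positive; keep [-3.5, -3]
t = -3.25 gives f = -0.7344, negative; keep [-3.5, -3.25]
t = -3.375 gives f = 1.8027, positive; keep [-3.375, -3.25]

+++-+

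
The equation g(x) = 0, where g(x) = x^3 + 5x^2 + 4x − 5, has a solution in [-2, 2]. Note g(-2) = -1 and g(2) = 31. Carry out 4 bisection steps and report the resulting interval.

m = 0, g(m) = -5 (−); new bracket [0, 2]
m = 1, g(m) = 5 (+); new bracket [0, 1]
m = 0.5, g(m) = -1.625 (−); new bracket [0.5, 1]
m = 0.75, g(m) = 1.2344 (+); new bracket [0.5, 0.75]

[0.5, 0.75]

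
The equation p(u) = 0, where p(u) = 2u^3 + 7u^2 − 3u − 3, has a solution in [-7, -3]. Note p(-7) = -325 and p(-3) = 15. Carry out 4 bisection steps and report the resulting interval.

midpoint -5: p = -63 < 0 → [-5, -3]
midpoint -4: p = -7 < 0 → [-4, -3]
midpoint -3.5: p = 7.5 > 0 → [-4, -3.5]
midpoint -3.75: p = 1.2188 > 0 → [-4, -3.75]

[-4, -3.75]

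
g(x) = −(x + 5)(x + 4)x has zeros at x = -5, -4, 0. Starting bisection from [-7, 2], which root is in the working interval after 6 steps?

0

g(-2.5) = 9.375 > 0, so the root lies in [-2.5, 2]
g(-0.25) = 4.453125 > 0, so the root lies in [-0.25, 2]
g(0.875) = -25.060547 < 0, so the root lies in [-0.25, 0.875]
g(0.3125) = -7.1594 < 0, so the root lies in [-0.25, 0.3125]
g(0.03125) = -0.6338 < 0, so the root lies in [-0.25, 0.03125]
g(-0.109375) = 2.0811 > 0, so the root lies in [-0.109375, 0.03125]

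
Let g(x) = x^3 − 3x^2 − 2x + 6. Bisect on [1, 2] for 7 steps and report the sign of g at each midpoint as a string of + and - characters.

-++-+-+

midpoint 1.5: g = -0.375 < 0 → [1, 1.5]
midpoint 1.25: g = 0.765625 > 0 → [1.25, 1.5]
midpoint 1.375: g = 0.177734 > 0 → [1.375, 1.5]
midpoint 1.4375: g = -0.1038 < 0 → [1.375, 1.4375]
midpoint 1.40625: g = 0.0358 > 0 → [1.40625, 1.4375]
midpoint 1.421875: g = -0.0343 < 0 → [1.40625, 1.421875]
midpoint 1.4140625: g = 0.0007 > 0 → [1.4140625, 1.421875]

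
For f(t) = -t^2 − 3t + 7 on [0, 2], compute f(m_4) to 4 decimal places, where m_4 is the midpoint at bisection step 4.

midpoint 1: f = 3 > 0 → [1, 2]
midpoint 1.5: f = 0.25 > 0 → [1.5, 2]
midpoint 1.75: f = -1.3125 < 0 → [1.5, 1.75]
midpoint 1.625: f = -0.5156 < 0 → [1.5, 1.625]

-0.5156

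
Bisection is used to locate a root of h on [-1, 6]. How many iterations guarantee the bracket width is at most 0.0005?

14

Width after n steps is 7/2^n. Need 2^n ≥ 7/0.0005 = 14000.
2^13 = 8192 < 14000 ≤ 2^14 = 16384, so n = 14.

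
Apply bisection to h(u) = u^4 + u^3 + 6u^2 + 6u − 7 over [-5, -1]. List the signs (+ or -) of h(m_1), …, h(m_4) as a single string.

midpoint -3: h = 83 > 0 → [-3, -1]
midpoint -2: h = 13 > 0 → [-2, -1]
midpoint -1.5: h = -0.8125 < 0 → [-2, -1.5]
midpoint -1.75: h = 4.8945 > 0 → [-1.75, -1.5]

++-+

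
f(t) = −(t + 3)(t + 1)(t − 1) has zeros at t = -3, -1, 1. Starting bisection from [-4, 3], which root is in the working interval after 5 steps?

m = -0.5, f(m) = 1.875 (+); new bracket [-0.5, 3]
m = 1.25, f(m) = -2.390625 (−); new bracket [-0.5, 1.25]
m = 0.375, f(m) = 2.900391 (+); new bracket [0.375, 1.25]
m = 0.8125, f(m) = 1.2957 (+); new bracket [0.8125, 1.25]
m = 1.03125, f(m) = -0.2559 (−); new bracket [0.8125, 1.03125]

1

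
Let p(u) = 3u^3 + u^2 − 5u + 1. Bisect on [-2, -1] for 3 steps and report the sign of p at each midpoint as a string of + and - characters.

+--

u = -1.5 gives p = 0.625, positive; keep [-2, -1.5]
u = -1.75 gives p = -3.265625, negative; keep [-1.75, -1.5]
u = -1.625 gives p = -1.107422, negative; keep [-1.625, -1.5]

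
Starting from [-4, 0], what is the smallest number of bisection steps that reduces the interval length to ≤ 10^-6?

Width after n steps is 4/2^n. Need 2^n ≥ 4/10^-6 = 4000000.
2^21 = 2097152 < 4000000 ≤ 2^22 = 4194304, so n = 22.

22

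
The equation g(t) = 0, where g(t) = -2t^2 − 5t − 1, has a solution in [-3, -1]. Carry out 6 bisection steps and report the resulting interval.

[-2.28125, -2.25]

t = -2 gives g = 1, positive; keep [-3, -2]
t = -2.5 gives g = -1, negative; keep [-2.5, -2]
t = -2.25 gives g = 0.125, positive; keep [-2.5, -2.25]
t = -2.375 gives g = -0.4062, negative; keep [-2.375, -2.25]
t = -2.3125 gives g = -0.1328, negative; keep [-2.3125, -2.25]
t = -2.28125 gives g = -0.002, negative; keep [-2.28125, -2.25]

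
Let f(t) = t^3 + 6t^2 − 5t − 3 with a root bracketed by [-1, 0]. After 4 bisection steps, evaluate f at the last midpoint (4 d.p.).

0.2522

m = -0.5, f(m) = 0.875 (+); new bracket [-0.5, 0]
m = -0.25, f(m) = -1.390625 (−); new bracket [-0.5, -0.25]
m = -0.375, f(m) = -0.333984 (−); new bracket [-0.5, -0.375]
m = -0.4375, f(m) = 0.2522 (+); new bracket [-0.4375, -0.375]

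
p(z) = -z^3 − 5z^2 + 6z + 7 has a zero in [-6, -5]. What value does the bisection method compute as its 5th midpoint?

-5.84375

z = -5.5 gives p = -10.875, negative; keep [-6, -5.5]
z = -5.75 gives p = -2.703125, negative; keep [-6, -5.75]
z = -5.875 gives p = 1.951172, positive; keep [-5.875, -5.75]
z = -5.8125 gives p = -0.4246, negative; keep [-5.875, -5.8125]
z = -5.84375 gives p = 0.7511, positive; keep [-5.84375, -5.8125]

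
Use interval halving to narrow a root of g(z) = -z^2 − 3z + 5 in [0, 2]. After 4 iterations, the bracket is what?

z = 1 gives g = 1, positive; keep [1, 2]
z = 1.5 gives g = -1.75, negative; keep [1, 1.5]
z = 1.25 gives g = -0.3125, negative; keep [1, 1.25]
z = 1.125 gives g = 0.3594, positive; keep [1.125, 1.25]

[1.125, 1.25]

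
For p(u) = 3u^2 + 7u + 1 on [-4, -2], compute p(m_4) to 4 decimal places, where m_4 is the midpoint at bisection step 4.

-0.3281

midpoint -3: p = 7 > 0 → [-3, -2]
midpoint -2.5: p = 2.25 > 0 → [-2.5, -2]
midpoint -2.25: p = 0.4375 > 0 → [-2.25, -2]
midpoint -2.125: p = -0.3281 < 0 → [-2.25, -2.125]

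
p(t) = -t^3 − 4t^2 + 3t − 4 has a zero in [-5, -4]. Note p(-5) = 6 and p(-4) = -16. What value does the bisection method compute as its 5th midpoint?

m = -4.5, p(m) = -7.375 (−); new bracket [-5, -4.5]
m = -4.75, p(m) = -1.328125 (−); new bracket [-5, -4.75]
m = -4.875, p(m) = 2.169922 (+); new bracket [-4.875, -4.75]
m = -4.8125, p(m) = 0.3801 (+); new bracket [-4.8125, -4.75]
m = -4.78125, p(m) = -0.4841 (−); new bracket [-4.8125, -4.78125]

-4.78125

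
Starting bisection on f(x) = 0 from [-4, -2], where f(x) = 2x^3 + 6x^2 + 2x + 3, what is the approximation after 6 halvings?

x = -3 gives f = -3, negative; keep [-3, -2]
x = -2.5 gives f = 4.25, positive; keep [-3, -2.5]
x = -2.75 gives f = 1.28125, positive; keep [-3, -2.75]
x = -2.875 gives f = -0.6836, negative; keep [-2.875, -2.75]
x = -2.8125 gives f = 0.3413, positive; keep [-2.875, -2.8125]
x = -2.84375 gives f = -0.1603, negative; keep [-2.84375, -2.8125]

-2.84375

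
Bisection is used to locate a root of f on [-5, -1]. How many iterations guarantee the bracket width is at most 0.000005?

20

Width after n steps is 4/2^n. Need 2^n ≥ 4/0.000005 = 800000.
2^19 = 524288 < 800000 ≤ 2^20 = 1048576, so n = 20.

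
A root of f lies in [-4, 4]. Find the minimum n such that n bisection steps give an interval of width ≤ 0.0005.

14

Width after n steps is 8/2^n. Need 2^n ≥ 8/0.0005 = 16000.
2^13 = 8192 < 16000 ≤ 2^14 = 16384, so n = 14.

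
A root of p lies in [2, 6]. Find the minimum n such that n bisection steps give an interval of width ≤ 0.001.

Width after n steps is 4/2^n. Need 2^n ≥ 4/0.001 = 4000.
2^11 = 2048 < 4000 ≤ 2^12 = 4096, so n = 12.

12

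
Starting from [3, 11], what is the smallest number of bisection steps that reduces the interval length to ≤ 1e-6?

Width after n steps is 8/2^n. Need 2^n ≥ 8/1e-6 = 8000000.
2^22 = 4194304 < 8000000 ≤ 2^23 = 8388608, so n = 23.

23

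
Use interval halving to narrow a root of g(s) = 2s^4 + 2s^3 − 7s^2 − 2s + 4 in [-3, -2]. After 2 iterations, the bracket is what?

[-2.25, -2]

midpoint -2.5: g = 12.125 > 0 → [-2.5, -2]
midpoint -2.25: g = 1.539062 > 0 → [-2.25, -2]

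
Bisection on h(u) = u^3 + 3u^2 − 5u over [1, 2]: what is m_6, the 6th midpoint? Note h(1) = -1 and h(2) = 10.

1.203125

midpoint 1.5: h = 2.625 > 0 → [1, 1.5]
midpoint 1.25: h = 0.390625 > 0 → [1, 1.25]
midpoint 1.125: h = -0.404297 < 0 → [1.125, 1.25]
midpoint 1.1875: h = -0.0325 < 0 → [1.1875, 1.25]
midpoint 1.21875: h = 0.1726 > 0 → [1.1875, 1.21875]
midpoint 1.203125: h = 0.0684 > 0 → [1.1875, 1.203125]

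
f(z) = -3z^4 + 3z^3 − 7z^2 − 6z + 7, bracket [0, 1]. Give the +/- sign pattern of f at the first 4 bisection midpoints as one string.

+-+-

f(0.5) = 2.4375 > 0, so the root lies in [0.5, 1]
f(0.75) = -1.121094 < 0, so the root lies in [0.5, 0.75]
f(0.625) = 0.790283 > 0, so the root lies in [0.625, 0.75]
f(0.6875) = -0.129 < 0, so the root lies in [0.625, 0.6875]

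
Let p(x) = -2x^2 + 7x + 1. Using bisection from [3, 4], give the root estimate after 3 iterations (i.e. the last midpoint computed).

midpoint 3.5: p = 1 > 0 → [3.5, 4]
midpoint 3.75: p = -0.875 < 0 → [3.5, 3.75]
midpoint 3.625: p = 0.09375 > 0 → [3.625, 3.75]

3.625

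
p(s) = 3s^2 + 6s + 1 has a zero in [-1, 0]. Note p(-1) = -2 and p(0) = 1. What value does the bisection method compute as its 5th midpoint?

midpoint -0.5: p = -1.25 < 0 → [-0.5, 0]
midpoint -0.25: p = -0.3125 < 0 → [-0.25, 0]
midpoint -0.125: p = 0.296875 > 0 → [-0.25, -0.125]
midpoint -0.1875: p = -0.0195 < 0 → [-0.1875, -0.125]
midpoint -0.15625: p = 0.1357 > 0 → [-0.1875, -0.15625]

-0.15625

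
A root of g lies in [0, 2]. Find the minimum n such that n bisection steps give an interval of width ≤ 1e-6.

Width after n steps is 2/2^n. Need 2^n ≥ 2/1e-6 = 2000000.
2^20 = 1048576 < 2000000 ≤ 2^21 = 2097152, so n = 21.

21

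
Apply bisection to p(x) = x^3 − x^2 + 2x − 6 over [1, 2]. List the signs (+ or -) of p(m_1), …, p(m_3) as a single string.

x = 1.5 gives p = -1.875, negative; keep [1.5, 2]
x = 1.75 gives p = -0.203125, negative; keep [1.75, 2]
x = 1.875 gives p = 0.826172, positive; keep [1.75, 1.875]

--+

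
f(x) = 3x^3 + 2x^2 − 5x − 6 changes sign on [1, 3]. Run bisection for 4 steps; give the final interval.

[1.375, 1.5]

m = 2, f(m) = 16 (+); new bracket [1, 2]
m = 1.5, f(m) = 1.125 (+); new bracket [1, 1.5]
m = 1.25, f(m) = -3.265625 (−); new bracket [1.25, 1.5]
m = 1.375, f(m) = -1.2949 (−); new bracket [1.375, 1.5]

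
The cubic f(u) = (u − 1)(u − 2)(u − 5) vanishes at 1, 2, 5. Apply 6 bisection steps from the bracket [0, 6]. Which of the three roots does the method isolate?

5

f(3) = -4 < 0, so the root lies in [3, 6]
f(4.5) = -4.375 < 0, so the root lies in [4.5, 6]
f(5.25) = 3.453125 > 0, so the root lies in [4.5, 5.25]
f(4.875) = -1.3926 < 0, so the root lies in [4.875, 5.25]
f(5.0625) = 0.7776 > 0, so the root lies in [4.875, 5.0625]
f(4.96875) = -0.3682 < 0, so the root lies in [4.96875, 5.0625]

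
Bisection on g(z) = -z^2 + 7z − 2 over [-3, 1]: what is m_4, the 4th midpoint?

g(-1) = -10 < 0, so the root lies in [-1, 1]
g(0) = -2 < 0, so the root lies in [0, 1]
g(0.5) = 1.25 > 0, so the root lies in [0, 0.5]
g(0.25) = -0.3125 < 0, so the root lies in [0.25, 0.5]

0.25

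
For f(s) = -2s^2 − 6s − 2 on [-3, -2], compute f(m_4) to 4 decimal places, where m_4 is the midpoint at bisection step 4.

s = -2.5 gives f = 0.5, positive; keep [-3, -2.5]
s = -2.75 gives f = -0.625, negative; keep [-2.75, -2.5]
s = -2.625 gives f = -0.03125, negative; keep [-2.625, -2.5]
s = -2.5625 gives f = 0.2422, positive; keep [-2.625, -2.5625]

0.2422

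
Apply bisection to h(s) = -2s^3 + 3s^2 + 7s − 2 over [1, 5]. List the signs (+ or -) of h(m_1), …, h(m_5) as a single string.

-++-+

s = 3 gives h = -8, negative; keep [1, 3]
s = 2 gives h = 8, positive; keep [2, 3]
s = 2.5 gives h = 3, positive; keep [2.5, 3]
s = 2.75 gives h = -1.6562, negative; keep [2.5, 2.75]
s = 2.625 gives h = 0.8711, positive; keep [2.625, 2.75]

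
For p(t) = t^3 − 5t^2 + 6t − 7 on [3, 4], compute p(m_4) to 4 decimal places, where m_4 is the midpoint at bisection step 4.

p(3.5) = -4.375 < 0, so the root lies in [3.5, 4]
p(3.75) = -2.078125 < 0, so the root lies in [3.75, 4]
p(3.875) = -0.642578 < 0, so the root lies in [3.875, 4]
p(3.9375) = 0.1521 > 0, so the root lies in [3.875, 3.9375]

0.1521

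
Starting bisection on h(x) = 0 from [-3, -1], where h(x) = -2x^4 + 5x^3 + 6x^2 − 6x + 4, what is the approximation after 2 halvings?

x = -2 gives h = -32, negative; keep [-2, -1]
x = -1.5 gives h = -0.5, negative; keep [-1.5, -1]

-1.5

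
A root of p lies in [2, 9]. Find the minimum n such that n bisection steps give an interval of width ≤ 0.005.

11

Width after n steps is 7/2^n. Need 2^n ≥ 7/0.005 = 1400.
2^10 = 1024 < 1400 ≤ 2^11 = 2048, so n = 11.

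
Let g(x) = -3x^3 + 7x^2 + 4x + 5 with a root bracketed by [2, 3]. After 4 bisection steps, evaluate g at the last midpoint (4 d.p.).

x = 2.5 gives g = 11.875, positive; keep [2.5, 3]
x = 2.75 gives g = 6.546875, positive; keep [2.75, 3]
x = 2.875 gives g = 3.068359, positive; keep [2.875, 3]
x = 2.9375 gives g = 1.1101, positive; keep [2.9375, 3]

1.1101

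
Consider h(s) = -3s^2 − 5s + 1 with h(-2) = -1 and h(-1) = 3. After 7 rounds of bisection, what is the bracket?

[-1.8515625, -1.84375]

s = -1.5 gives h = 1.75, positive; keep [-2, -1.5]
s = -1.75 gives h = 0.5625, positive; keep [-2, -1.75]
s = -1.875 gives h = -0.171875, negative; keep [-1.875, -1.75]
s = -1.8125 gives h = 0.207, positive; keep [-1.875, -1.8125]
s = -1.84375 gives h = 0.0205, positive; keep [-1.875, -1.84375]
s = -1.859375 gives h = -0.075, negative; keep [-1.859375, -1.84375]
s = -1.8515625 gives h = -0.027, negative; keep [-1.8515625, -1.84375]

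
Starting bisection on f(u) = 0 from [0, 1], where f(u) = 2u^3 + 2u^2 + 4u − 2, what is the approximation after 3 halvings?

u = 0.5 gives f = 0.75, positive; keep [0, 0.5]
u = 0.25 gives f = -0.84375, negative; keep [0.25, 0.5]
u = 0.375 gives f = -0.113281, negative; keep [0.375, 0.5]

0.375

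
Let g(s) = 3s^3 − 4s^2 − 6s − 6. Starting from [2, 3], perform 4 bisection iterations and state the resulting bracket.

g(2.5) = 0.875 > 0, so the root lies in [2, 2.5]
g(2.25) = -5.578125 < 0, so the root lies in [2.25, 2.5]
g(2.375) = -2.623047 < 0, so the root lies in [2.375, 2.5]
g(2.4375) = -0.9441 < 0, so the root lies in [2.4375, 2.5]

[2.4375, 2.5]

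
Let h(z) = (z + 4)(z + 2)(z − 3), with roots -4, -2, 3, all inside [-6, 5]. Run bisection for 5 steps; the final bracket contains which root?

m = -0.5, h(m) = -18.375 (−); new bracket [-0.5, 5]
m = 2.25, h(m) = -19.921875 (−); new bracket [2.25, 5]
m = 3.625, h(m) = 26.806641 (+); new bracket [2.25, 3.625]
m = 2.9375, h(m) = -2.1409 (−); new bracket [2.9375, 3.625]
m = 3.28125, h(m) = 10.8152 (+); new bracket [2.9375, 3.28125]

3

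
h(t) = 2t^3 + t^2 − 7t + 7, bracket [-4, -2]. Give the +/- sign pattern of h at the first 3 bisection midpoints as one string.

h(-3) = -17 < 0, so the root lies in [-3, -2]
h(-2.5) = -0.5 < 0, so the root lies in [-2.5, -2]
h(-2.25) = 5.03125 > 0, so the root lies in [-2.5, -2.25]

--+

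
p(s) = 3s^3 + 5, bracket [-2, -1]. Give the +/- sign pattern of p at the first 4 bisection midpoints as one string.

m = -1.5, p(m) = -5.125 (−); new bracket [-1.5, -1]
m = -1.25, p(m) = -0.859375 (−); new bracket [-1.25, -1]
m = -1.125, p(m) = 0.728516 (+); new bracket [-1.25, -1.125]
m = -1.1875, p(m) = -0.0237 (−); new bracket [-1.1875, -1.125]

--+-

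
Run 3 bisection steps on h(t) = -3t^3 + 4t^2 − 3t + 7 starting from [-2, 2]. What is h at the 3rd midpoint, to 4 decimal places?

1.3750

midpoint 0: h = 7 > 0 → [0, 2]
midpoint 1: h = 5 > 0 → [1, 2]
midpoint 1.5: h = 1.375 > 0 → [1.5, 2]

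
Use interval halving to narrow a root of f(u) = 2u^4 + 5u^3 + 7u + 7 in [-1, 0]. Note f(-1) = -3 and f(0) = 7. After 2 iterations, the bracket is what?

[-1, -0.75]

f(-0.5) = 3 > 0, so the root lies in [-1, -0.5]
f(-0.75) = 0.273438 > 0, so the root lies in [-1, -0.75]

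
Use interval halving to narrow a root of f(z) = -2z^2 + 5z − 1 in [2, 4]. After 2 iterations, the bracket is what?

[2, 2.5]

z = 3 gives f = -4, negative; keep [2, 3]
z = 2.5 gives f = -1, negative; keep [2, 2.5]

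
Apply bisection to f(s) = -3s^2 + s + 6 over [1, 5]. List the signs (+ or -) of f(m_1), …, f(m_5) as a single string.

--+--

f(3) = -18 < 0, so the root lies in [1, 3]
f(2) = -4 < 0, so the root lies in [1, 2]
f(1.5) = 0.75 > 0, so the root lies in [1.5, 2]
f(1.75) = -1.4375 < 0, so the root lies in [1.5, 1.75]
f(1.625) = -0.2969 < 0, so the root lies in [1.5, 1.625]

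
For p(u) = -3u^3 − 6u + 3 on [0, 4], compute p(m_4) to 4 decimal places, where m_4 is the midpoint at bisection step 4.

1.4531

p(2) = -33 < 0, so the root lies in [0, 2]
p(1) = -6 < 0, so the root lies in [0, 1]
p(0.5) = -0.375 < 0, so the root lies in [0, 0.5]
p(0.25) = 1.4531 > 0, so the root lies in [0.25, 0.5]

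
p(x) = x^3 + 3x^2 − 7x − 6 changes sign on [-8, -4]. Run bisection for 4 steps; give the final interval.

m = -6, p(m) = -72 (−); new bracket [-6, -4]
m = -5, p(m) = -21 (−); new bracket [-5, -4]
m = -4.5, p(m) = -4.875 (−); new bracket [-4.5, -4]
m = -4.25, p(m) = 1.1719 (+); new bracket [-4.5, -4.25]

[-4.5, -4.25]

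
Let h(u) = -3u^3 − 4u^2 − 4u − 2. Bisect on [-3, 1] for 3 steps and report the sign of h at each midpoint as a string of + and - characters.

+--

h(-1) = 1 > 0, so the root lies in [-1, 1]
h(0) = -2 < 0, so the root lies in [-1, 0]
h(-0.5) = -0.625 < 0, so the root lies in [-1, -0.5]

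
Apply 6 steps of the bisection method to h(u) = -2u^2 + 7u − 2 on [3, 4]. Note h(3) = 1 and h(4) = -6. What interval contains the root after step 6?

h(3.5) = -2 < 0, so the root lies in [3, 3.5]
h(3.25) = -0.375 < 0, so the root lies in [3, 3.25]
h(3.125) = 0.34375 > 0, so the root lies in [3.125, 3.25]
h(3.1875) = -0.0078 < 0, so the root lies in [3.125, 3.1875]
h(3.15625) = 0.1699 > 0, so the root lies in [3.15625, 3.1875]
h(3.171875) = 0.0815 > 0, so the root lies in [3.171875, 3.1875]

[3.171875, 3.1875]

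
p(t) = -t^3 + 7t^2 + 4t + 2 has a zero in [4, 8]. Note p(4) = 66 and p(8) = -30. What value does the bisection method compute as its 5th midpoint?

7.625

midpoint 6: p = 62 > 0 → [6, 8]
midpoint 7: p = 30 > 0 → [7, 8]
midpoint 7.5: p = 3.875 > 0 → [7.5, 8]
midpoint 7.75: p = -12.0469 < 0 → [7.5, 7.75]
midpoint 7.625: p = -3.8379 < 0 → [7.5, 7.625]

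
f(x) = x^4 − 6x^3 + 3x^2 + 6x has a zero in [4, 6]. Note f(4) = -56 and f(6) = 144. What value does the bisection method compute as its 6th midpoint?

5.21875

midpoint 5: f = -20 < 0 → [5, 6]
midpoint 5.5: f = 40.5625 > 0 → [5, 5.5]
midpoint 5.25: f = 5.660156 > 0 → [5, 5.25]
midpoint 5.125: f = -8.238 < 0 → [5.125, 5.25]
midpoint 5.1875: f = -1.5666 < 0 → [5.1875, 5.25]
midpoint 5.21875: f = 1.976 > 0 → [5.1875, 5.21875]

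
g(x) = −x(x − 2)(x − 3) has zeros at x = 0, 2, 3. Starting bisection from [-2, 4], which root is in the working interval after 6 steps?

m = 1, g(m) = -2 (−); new bracket [-2, 1]
m = -0.5, g(m) = 4.375 (+); new bracket [-0.5, 1]
m = 0.25, g(m) = -1.203125 (−); new bracket [-0.5, 0.25]
m = -0.125, g(m) = 0.8301 (+); new bracket [-0.125, 0.25]
m = 0.0625, g(m) = -0.3557 (−); new bracket [-0.125, 0.0625]
m = -0.03125, g(m) = 0.1924 (+); new bracket [-0.03125, 0.0625]

0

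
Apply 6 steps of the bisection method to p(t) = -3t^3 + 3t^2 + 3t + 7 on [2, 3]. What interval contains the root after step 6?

p(2.5) = -13.625 < 0, so the root lies in [2, 2.5]
p(2.25) = -5.234375 < 0, so the root lies in [2, 2.25]
p(2.125) = -1.865234 < 0, so the root lies in [2, 2.125]
p(2.0625) = -0.3718 < 0, so the root lies in [2, 2.0625]
p(2.03125) = 0.329 > 0, so the root lies in [2.03125, 2.0625]
p(2.046875) = -0.0176 < 0, so the root lies in [2.03125, 2.046875]

[2.03125, 2.046875]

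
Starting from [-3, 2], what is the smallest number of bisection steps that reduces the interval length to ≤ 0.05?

7

Width after n steps is 5/2^n. Need 2^n ≥ 5/0.05 = 100.
2^6 = 64 < 100 ≤ 2^7 = 128, so n = 7.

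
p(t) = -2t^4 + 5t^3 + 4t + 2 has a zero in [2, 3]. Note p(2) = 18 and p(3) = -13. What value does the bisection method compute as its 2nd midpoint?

p(2.5) = 12 > 0, so the root lies in [2.5, 3]
p(2.75) = 2.601562 > 0, so the root lies in [2.75, 3]

2.75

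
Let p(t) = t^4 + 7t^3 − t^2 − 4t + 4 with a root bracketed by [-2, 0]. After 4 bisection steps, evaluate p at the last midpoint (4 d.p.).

-1.1306

p(-1) = 1 > 0, so the root lies in [-2, -1]
p(-1.5) = -10.8125 < 0, so the root lies in [-1.5, -1]
p(-1.25) = -3.792969 < 0, so the root lies in [-1.25, -1]
p(-1.125) = -1.1306 < 0, so the root lies in [-1.125, -1]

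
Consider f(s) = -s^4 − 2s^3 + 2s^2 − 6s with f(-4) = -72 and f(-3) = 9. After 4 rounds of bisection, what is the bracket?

m = -3.5, f(m) = -18.8125 (−); new bracket [-3.5, -3]
m = -3.25, f(m) = -2.285156 (−); new bracket [-3.25, -3]
m = -3.125, f(m) = 3.948975 (+); new bracket [-3.25, -3.125]
m = -3.1875, f(m) = 0.9875 (+); new bracket [-3.25, -3.1875]

[-3.25, -3.1875]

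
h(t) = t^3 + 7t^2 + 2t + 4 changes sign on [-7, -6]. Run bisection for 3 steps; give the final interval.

t = -6.5 gives h = 12.125, positive; keep [-7, -6.5]
t = -6.75 gives h = 1.890625, positive; keep [-7, -6.75]
t = -6.875 gives h = -3.841797, negative; keep [-6.875, -6.75]

[-6.875, -6.75]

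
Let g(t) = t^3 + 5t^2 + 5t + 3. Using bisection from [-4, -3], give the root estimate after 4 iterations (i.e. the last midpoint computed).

-3.9375

m = -3.5, g(m) = 3.875 (+); new bracket [-4, -3.5]
m = -3.75, g(m) = 1.828125 (+); new bracket [-4, -3.75]
m = -3.875, g(m) = 0.517578 (+); new bracket [-4, -3.875]
m = -3.9375, g(m) = -0.2146 (−); new bracket [-3.9375, -3.875]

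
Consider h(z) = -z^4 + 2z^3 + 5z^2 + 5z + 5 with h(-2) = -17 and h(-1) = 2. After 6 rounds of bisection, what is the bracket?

[-1.28125, -1.265625]

z = -1.5 gives h = -3.0625, negative; keep [-1.5, -1]
z = -1.25 gives h = 0.214844, positive; keep [-1.5, -1.25]
z = -1.375 gives h = -1.195557, negative; keep [-1.375, -1.25]
z = -1.3125 gives h = -0.4387, negative; keep [-1.3125, -1.25]
z = -1.28125 gives h = -0.0997, negative; keep [-1.28125, -1.25]
z = -1.265625 gives h = 0.0606, positive; keep [-1.28125, -1.265625]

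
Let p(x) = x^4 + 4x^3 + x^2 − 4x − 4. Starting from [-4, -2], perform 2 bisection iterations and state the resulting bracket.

[-3.5, -3]

x = -3 gives p = -10, negative; keep [-4, -3]
x = -3.5 gives p = 0.8125, positive; keep [-3.5, -3]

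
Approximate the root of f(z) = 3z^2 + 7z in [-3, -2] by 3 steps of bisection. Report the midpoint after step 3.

m = -2.5, f(m) = 1.25 (+); new bracket [-2.5, -2]
m = -2.25, f(m) = -0.5625 (−); new bracket [-2.5, -2.25]
m = -2.375, f(m) = 0.296875 (+); new bracket [-2.375, -2.25]

-2.375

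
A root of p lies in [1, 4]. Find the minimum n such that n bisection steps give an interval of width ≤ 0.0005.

Width after n steps is 3/2^n. Need 2^n ≥ 3/0.0005 = 6000.
2^12 = 4096 < 6000 ≤ 2^13 = 8192, so n = 13.

13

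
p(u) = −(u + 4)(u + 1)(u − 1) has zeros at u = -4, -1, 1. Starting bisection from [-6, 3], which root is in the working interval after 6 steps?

m = -1.5, p(m) = -3.125 (−); new bracket [-6, -1.5]
m = -3.75, p(m) = -3.265625 (−); new bracket [-6, -3.75]
m = -4.875, p(m) = 19.919922 (+); new bracket [-4.875, -3.75]
m = -4.3125, p(m) = 5.4993 (+); new bracket [-4.3125, -3.75]
m = -4.03125, p(m) = 0.4766 (+); new bracket [-4.03125, -3.75]
m = -3.890625, p(m) = -1.5462 (−); new bracket [-4.03125, -3.890625]

-4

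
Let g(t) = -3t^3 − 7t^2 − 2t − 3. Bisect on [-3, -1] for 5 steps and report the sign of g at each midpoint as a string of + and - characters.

-++--

g(-2) = -3 < 0, so the root lies in [-3, -2]
g(-2.5) = 5.125 > 0, so the root lies in [-2.5, -2]
g(-2.25) = 0.234375 > 0, so the root lies in [-2.25, -2]
g(-2.125) = -1.5723 < 0, so the root lies in [-2.25, -2.125]
g(-2.1875) = -0.7185 < 0, so the root lies in [-2.25, -2.1875]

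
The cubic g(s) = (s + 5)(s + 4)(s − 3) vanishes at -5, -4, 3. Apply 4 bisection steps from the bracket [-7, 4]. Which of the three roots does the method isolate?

3

m = -1.5, g(m) = -39.375 (−); new bracket [-1.5, 4]
m = 1.25, g(m) = -57.421875 (−); new bracket [1.25, 4]
m = 2.625, g(m) = -18.943359 (−); new bracket [2.625, 4]
m = 3.3125, g(m) = 18.9954 (+); new bracket [2.625, 3.3125]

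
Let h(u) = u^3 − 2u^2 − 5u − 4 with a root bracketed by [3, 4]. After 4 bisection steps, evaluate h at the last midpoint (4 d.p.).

0.5085

m = 3.5, h(m) = -3.125 (−); new bracket [3.5, 4]
m = 3.75, h(m) = 1.859375 (+); new bracket [3.5, 3.75]
m = 3.625, h(m) = -0.771484 (−); new bracket [3.625, 3.75]
m = 3.6875, h(m) = 0.5085 (+); new bracket [3.625, 3.6875]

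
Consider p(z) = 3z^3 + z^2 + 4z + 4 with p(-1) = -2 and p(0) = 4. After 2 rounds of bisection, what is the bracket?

[-1, -0.75]

midpoint -0.5: p = 1.875 > 0 → [-1, -0.5]
midpoint -0.75: p = 0.296875 > 0 → [-1, -0.75]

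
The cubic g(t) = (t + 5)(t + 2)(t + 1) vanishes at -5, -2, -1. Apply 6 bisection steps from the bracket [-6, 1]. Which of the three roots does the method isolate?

g(-2.5) = 1.875 > 0, so the root lies in [-6, -2.5]
g(-4.25) = 5.484375 > 0, so the root lies in [-6, -4.25]
g(-5.125) = -1.611328 < 0, so the root lies in [-5.125, -4.25]
g(-4.6875) = 3.0969 > 0, so the root lies in [-5.125, -4.6875]
g(-4.90625) = 1.0643 > 0, so the root lies in [-5.125, -4.90625]
g(-5.015625) = -0.1892 < 0, so the root lies in [-5.015625, -4.90625]

-5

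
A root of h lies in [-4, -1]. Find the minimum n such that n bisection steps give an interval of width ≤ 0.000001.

Width after n steps is 3/2^n. Need 2^n ≥ 3/0.000001 = 3000000.
2^21 = 2097152 < 3000000 ≤ 2^22 = 4194304, so n = 22.

22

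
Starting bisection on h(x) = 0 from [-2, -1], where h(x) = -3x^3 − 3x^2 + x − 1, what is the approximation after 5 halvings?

-1.40625

x = -1.5 gives h = 0.875, positive; keep [-1.5, -1]
x = -1.25 gives h = -1.078125, negative; keep [-1.5, -1.25]
x = -1.375 gives h = -0.248047, negative; keep [-1.5, -1.375]
x = -1.4375 gives h = 0.2747, positive; keep [-1.4375, -1.375]
x = -1.40625 gives h = 0.0039, positive; keep [-1.40625, -1.375]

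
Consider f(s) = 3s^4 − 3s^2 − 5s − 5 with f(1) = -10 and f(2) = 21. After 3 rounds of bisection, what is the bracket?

[1.625, 1.75]

f(1.5) = -4.0625 < 0, so the root lies in [1.5, 2]
f(1.75) = 5.199219 > 0, so the root lies in [1.5, 1.75]
f(1.625) = -0.128174 < 0, so the root lies in [1.625, 1.75]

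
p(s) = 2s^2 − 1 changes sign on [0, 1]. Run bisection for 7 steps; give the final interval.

[0.703125, 0.7109375]

m = 0.5, p(m) = -0.5 (−); new bracket [0.5, 1]
m = 0.75, p(m) = 0.125 (+); new bracket [0.5, 0.75]
m = 0.625, p(m) = -0.21875 (−); new bracket [0.625, 0.75]
m = 0.6875, p(m) = -0.0547 (−); new bracket [0.6875, 0.75]
m = 0.71875, p(m) = 0.0332 (+); new bracket [0.6875, 0.71875]
m = 0.703125, p(m) = -0.0112 (−); new bracket [0.703125, 0.71875]
m = 0.7109375, p(m) = 0.0109 (+); new bracket [0.703125, 0.7109375]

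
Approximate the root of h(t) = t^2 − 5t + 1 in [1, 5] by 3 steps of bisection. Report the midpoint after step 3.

m = 3, h(m) = -5 (−); new bracket [3, 5]
m = 4, h(m) = -3 (−); new bracket [4, 5]
m = 4.5, h(m) = -1.25 (−); new bracket [4.5, 5]

4.5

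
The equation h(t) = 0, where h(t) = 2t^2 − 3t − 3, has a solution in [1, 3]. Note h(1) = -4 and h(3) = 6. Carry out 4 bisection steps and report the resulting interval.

[2.125, 2.25]

m = 2, h(m) = -1 (−); new bracket [2, 3]
m = 2.5, h(m) = 2 (+); new bracket [2, 2.5]
m = 2.25, h(m) = 0.375 (+); new bracket [2, 2.25]
m = 2.125, h(m) = -0.3438 (−); new bracket [2.125, 2.25]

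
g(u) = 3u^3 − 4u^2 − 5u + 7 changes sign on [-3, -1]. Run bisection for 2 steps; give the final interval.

[-1.5, -1]

midpoint -2: g = -23 < 0 → [-2, -1]
midpoint -1.5: g = -4.625 < 0 → [-1.5, -1]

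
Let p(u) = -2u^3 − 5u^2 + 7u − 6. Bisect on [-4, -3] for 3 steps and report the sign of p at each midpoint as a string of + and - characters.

-+-

p(-3.5) = -6 < 0, so the root lies in [-4, -3.5]
p(-3.75) = 2.90625 > 0, so the root lies in [-3.75, -3.5]
p(-3.625) = -1.808594 < 0, so the root lies in [-3.75, -3.625]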